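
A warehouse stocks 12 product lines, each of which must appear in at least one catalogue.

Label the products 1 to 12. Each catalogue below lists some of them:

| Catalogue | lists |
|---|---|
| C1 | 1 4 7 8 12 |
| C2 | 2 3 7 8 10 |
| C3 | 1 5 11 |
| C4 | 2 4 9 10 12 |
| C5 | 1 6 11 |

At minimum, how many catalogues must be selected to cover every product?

4

Take {C2, C3, C4, C5}. Their union is {1, 2, 3, 4, 5, 6, 7, 8, 9, 10, 11, 12}, which is all 12 products.
Only C2 contains 3, so C2 is forced; the remaining 7 products need at least 3 more catalogues (each remaining catalogue adds at most 3) — so at least 4 catalogues are needed, and 4 is optimal.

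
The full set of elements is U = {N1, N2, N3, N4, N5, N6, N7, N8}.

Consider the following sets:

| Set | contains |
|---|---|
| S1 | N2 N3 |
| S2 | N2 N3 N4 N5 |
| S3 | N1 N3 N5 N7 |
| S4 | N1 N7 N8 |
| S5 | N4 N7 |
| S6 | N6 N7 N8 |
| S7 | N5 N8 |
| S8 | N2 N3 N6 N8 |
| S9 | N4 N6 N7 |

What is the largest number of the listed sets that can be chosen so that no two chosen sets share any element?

S1, S7, S9 are pairwise disjoint (S1={N2,N3}; S7={N5,N8}; S9={N4,N6,N7}).
Every remaining set overlaps one of these, and no 4 of the listed sets are pairwise disjoint, so 3 is the maximum.

3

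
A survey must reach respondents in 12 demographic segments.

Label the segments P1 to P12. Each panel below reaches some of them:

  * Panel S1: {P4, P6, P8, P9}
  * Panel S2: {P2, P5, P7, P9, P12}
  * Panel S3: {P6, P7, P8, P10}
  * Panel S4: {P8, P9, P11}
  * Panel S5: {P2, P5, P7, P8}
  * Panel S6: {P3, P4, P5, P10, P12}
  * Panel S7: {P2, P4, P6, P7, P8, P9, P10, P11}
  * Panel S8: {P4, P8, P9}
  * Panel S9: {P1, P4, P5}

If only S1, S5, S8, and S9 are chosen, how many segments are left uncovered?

4

Union of S1, S5, S8, S9 = {P1, P2, P4, P5, P6, P7, P8, P9}.
Not covered: P3, P10, P11, P12 — 4 segments.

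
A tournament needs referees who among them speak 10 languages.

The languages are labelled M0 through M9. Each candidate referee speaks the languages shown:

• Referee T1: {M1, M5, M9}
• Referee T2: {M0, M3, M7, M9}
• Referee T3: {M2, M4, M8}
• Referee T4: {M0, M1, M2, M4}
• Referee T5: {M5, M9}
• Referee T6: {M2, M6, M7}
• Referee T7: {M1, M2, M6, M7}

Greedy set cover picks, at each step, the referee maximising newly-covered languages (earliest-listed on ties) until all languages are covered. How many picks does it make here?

Greedy: pick T2 (covers 4 new) → pick T3 (covers 3 new) → pick T1 (covers 2 new) → pick T6 (covers 1 new). Total picks: 4.

4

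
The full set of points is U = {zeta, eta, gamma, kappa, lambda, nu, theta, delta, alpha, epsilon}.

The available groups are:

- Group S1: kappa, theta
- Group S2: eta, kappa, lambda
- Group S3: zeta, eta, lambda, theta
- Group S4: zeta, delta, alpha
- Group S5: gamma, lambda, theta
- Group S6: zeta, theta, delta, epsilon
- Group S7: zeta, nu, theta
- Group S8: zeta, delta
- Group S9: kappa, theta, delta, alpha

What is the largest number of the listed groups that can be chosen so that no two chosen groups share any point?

S1, S8 are pairwise disjoint (S1={kappa,theta}; S8={zeta,delta}).
Every remaining group overlaps one of these, and no 3 of the listed groups are pairwise disjoint, so 2 is the maximum.

2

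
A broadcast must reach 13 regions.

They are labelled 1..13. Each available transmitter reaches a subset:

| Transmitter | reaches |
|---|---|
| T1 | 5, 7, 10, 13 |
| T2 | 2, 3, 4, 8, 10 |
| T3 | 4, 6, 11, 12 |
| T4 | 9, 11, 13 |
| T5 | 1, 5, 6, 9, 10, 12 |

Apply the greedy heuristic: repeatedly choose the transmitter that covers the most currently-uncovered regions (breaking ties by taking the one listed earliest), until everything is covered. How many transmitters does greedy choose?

4

Greedy: pick T5 (covers 6 new) → pick T2 (covers 4 new) → pick T1 (covers 2 new) → pick T3 (covers 1 new). Total picks: 4.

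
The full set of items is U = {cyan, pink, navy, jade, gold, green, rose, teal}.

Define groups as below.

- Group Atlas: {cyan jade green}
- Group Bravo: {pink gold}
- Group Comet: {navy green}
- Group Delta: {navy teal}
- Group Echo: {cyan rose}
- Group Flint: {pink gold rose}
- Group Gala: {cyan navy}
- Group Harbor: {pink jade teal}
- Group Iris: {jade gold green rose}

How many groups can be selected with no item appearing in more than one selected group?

3

Comet, Echo, Harbor are pairwise disjoint (Comet={navy,green}; Echo={cyan,rose}; Harbor={pink,jade,teal}).
Every remaining group overlaps one of these, and no 4 of the listed groups are pairwise disjoint, so 3 is the maximum.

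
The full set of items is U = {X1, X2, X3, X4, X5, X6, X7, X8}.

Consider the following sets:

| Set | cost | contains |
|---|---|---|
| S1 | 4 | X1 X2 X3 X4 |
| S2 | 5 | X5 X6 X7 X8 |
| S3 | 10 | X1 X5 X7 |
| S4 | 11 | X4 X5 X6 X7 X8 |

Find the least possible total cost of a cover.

9

S1, S2 together cover every item (S1 ∪ S2 = {X1, X2, X3, X4, X5, X6, X7, X8}); total cost 4 + 5 = 9.
No covering selection has total cost below 9.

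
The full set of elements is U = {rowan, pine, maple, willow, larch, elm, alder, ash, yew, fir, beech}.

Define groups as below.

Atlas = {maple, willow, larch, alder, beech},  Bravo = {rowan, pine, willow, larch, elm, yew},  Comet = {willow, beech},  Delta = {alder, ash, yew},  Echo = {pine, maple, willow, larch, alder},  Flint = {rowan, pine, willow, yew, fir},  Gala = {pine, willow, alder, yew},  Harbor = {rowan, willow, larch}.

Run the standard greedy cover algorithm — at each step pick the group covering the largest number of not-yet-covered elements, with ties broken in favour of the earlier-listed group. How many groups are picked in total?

Greedy: pick Bravo (covers 6 new) → pick Atlas (covers 3 new) → pick Delta (covers 1 new) → pick Flint (covers 1 new). Total picks: 4.

4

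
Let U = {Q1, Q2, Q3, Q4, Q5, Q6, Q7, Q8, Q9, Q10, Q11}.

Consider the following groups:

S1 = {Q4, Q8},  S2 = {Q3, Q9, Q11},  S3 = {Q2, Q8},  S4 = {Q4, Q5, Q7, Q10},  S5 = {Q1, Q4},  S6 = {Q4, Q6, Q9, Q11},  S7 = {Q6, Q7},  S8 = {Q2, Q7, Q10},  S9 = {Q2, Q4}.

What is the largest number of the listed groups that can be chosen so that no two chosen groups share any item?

S2, S3, S5, S7 are pairwise disjoint (S2={Q3,Q9,Q11}; S3={Q2,Q8}; S5={Q1,Q4}; S7={Q6,Q7}).
Every remaining group overlaps one of these, and no 5 of the listed groups are pairwise disjoint, so 4 is the maximum.

4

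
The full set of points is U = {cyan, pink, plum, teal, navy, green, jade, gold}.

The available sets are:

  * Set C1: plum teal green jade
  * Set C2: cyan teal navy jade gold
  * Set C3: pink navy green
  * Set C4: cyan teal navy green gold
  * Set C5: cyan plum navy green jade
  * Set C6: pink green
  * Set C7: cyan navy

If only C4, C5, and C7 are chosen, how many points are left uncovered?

1

Union of C4, C5, C7 = {cyan, plum, teal, navy, green, jade, gold}.
Not covered: pink — 1 point.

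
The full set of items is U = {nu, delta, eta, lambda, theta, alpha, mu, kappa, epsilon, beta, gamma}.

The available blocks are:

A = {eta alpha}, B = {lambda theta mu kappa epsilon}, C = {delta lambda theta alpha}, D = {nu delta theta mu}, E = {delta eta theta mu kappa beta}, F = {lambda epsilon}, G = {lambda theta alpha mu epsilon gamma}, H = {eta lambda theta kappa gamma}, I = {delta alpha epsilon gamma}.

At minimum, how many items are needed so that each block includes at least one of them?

T = {lambda, alpha, mu} meets every block (each contains at least one member of T), and |T| = 3.
The blocks A, D, F are pairwise disjoint, so any hitting set needs a separate item for each — at least 3. Hence 3 is optimal.

3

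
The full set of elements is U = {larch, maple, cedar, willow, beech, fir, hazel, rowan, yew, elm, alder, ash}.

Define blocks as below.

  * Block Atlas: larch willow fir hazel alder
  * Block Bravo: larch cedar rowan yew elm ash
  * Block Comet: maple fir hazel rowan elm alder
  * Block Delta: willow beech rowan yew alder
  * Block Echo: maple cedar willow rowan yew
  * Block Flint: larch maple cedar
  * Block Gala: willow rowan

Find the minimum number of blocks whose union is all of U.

3

Take {Bravo, Comet, Delta}. Their union is {larch, maple, cedar, willow, beech, fir, hazel, rowan, yew, elm, alder, ash}, which is all 12 elements.
Only Delta contains beech, so Delta is forced; the remaining 7 elements need at least 2 more blocks (each remaining block adds at most 4) — so at least 3 blocks are needed, and 3 is optimal.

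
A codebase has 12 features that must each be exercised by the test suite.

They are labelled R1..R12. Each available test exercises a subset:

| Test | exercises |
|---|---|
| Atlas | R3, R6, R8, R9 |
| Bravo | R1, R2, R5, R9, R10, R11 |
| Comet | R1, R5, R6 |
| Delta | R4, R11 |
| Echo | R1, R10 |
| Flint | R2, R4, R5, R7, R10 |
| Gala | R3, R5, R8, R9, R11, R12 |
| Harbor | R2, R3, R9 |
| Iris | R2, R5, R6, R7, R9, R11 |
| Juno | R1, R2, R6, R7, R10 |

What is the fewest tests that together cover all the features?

3

Flint and Gala and Juno together: Flint ∪ Gala ∪ Juno = {R1, R2, R3, R4, R5, R6, R7, R8, R9, R10, R11, R12} — every feature is covered.
Only Gala contains R12, so Gala is forced; the remaining 6 features need at least 2 more tests (each remaining test adds at most 5) — so at least 3 tests are needed, and 3 is optimal.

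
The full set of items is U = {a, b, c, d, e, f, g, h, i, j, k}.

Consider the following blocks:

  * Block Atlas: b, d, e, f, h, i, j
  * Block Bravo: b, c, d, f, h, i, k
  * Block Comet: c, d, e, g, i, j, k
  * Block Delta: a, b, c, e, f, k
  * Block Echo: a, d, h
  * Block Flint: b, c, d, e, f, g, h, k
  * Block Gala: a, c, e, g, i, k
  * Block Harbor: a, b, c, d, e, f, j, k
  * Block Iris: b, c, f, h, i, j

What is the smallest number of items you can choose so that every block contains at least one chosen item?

2

Take T = {c, d}. Each listed block contains at least one of these, so T is a hitting set of size 2.
No single item lies in every block, so at least 2 are needed and 2 is optimal.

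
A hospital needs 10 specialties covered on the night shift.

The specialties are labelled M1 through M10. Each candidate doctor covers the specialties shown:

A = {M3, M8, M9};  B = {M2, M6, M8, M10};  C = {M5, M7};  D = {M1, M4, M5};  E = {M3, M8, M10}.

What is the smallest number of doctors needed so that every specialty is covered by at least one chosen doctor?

A and B and C and D together: A ∪ B ∪ C ∪ D = {M1, M2, M3, M4, M5, M6, M7, M8, M9, M10} — every specialty is covered.
Only A contains M9, so A is forced; the remaining 7 specialties need at least 3 more doctors (each remaining doctor adds at most 3) — so at least 4 doctors are needed, and 4 is optimal.

4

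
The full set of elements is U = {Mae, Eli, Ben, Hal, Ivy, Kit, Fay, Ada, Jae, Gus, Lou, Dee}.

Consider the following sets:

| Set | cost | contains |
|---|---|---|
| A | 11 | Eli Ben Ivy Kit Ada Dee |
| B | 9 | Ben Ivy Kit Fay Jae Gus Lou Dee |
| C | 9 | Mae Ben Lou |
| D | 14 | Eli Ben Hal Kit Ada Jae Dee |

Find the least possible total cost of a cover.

32

B, C, D together cover every element (B ∪ C ∪ D = {Mae, Eli, Ben, Hal, Ivy, Kit, Fay, Ada, Jae, Gus, Lou, Dee}); total cost 9 + 9 + 14 = 32.
No covering selection has total cost below 32.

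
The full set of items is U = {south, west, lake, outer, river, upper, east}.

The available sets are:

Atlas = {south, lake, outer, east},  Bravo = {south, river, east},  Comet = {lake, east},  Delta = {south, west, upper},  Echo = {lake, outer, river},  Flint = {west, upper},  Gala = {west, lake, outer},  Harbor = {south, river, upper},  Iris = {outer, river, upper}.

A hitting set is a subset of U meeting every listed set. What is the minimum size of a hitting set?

The 3 items {west, lake, river} hit every set.
No choice of 2 items meets every set, so 3 is the minimum.

3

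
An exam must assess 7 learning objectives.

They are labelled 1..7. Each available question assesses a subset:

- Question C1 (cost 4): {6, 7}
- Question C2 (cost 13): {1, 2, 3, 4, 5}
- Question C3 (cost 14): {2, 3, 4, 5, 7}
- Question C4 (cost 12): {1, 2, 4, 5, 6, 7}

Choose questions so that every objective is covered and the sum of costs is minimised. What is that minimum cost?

C1, C2 together cover every objective (C1 ∪ C2 = {1, 2, 3, 4, 5, 6, 7}); total cost 4 + 13 = 17.
No covering selection has total cost below 17.

17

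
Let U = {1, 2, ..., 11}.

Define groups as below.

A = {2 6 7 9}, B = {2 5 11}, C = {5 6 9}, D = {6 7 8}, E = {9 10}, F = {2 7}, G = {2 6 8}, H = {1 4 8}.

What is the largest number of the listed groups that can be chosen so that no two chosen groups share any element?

B, D, E are pairwise disjoint (B={2,5,11}; D={6,7,8}; E={9,10}).
Every remaining group overlaps one of these, and no 4 of the listed groups are pairwise disjoint, so 3 is the maximum.

3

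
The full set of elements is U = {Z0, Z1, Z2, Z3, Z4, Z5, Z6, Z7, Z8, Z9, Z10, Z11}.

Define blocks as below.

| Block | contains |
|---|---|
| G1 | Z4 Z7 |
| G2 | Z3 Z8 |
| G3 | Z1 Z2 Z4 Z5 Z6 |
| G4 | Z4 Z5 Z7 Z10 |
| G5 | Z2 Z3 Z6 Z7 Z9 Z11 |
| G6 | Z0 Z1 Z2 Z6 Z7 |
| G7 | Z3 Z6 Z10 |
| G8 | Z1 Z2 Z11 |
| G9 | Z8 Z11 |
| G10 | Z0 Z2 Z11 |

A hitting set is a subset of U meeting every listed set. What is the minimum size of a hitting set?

The 4 elements {Z2, Z4, Z8, Z10} hit every block.
No choice of 3 elements meets every block, so 4 is the minimum.

4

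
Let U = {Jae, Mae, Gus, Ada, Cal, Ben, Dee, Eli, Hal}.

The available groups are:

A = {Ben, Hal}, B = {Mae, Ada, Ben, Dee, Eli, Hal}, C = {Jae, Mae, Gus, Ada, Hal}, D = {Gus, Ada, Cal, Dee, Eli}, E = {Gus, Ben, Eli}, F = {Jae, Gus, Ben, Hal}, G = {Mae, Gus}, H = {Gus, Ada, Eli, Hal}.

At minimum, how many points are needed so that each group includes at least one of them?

The 2 points {Gus, Ben} hit every group.
The groups A, D are pairwise disjoint, so any hitting set needs a separate point for each — at least 2. Hence 2 is optimal.

2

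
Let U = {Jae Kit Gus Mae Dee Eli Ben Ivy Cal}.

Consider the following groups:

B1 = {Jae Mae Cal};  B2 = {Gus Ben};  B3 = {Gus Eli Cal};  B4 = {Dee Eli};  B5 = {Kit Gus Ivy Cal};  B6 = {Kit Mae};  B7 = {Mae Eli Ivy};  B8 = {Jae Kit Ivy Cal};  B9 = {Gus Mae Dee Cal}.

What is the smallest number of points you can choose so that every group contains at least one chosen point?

4

Take H = {Kit, Gus, Mae, Eli}. Each listed group contains at least one of these, so H is a hitting set of size 4.
No choice of 3 points meets every group, so 4 is the minimum.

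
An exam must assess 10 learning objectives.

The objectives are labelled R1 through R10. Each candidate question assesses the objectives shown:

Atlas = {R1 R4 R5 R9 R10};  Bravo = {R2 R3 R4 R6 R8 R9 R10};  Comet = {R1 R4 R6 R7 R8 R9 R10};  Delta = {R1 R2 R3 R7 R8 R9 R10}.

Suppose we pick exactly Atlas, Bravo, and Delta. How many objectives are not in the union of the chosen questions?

0

Union of Atlas, Bravo, Delta = {R1, R2, R3, R4, R5, R6, R7, R8, R9, R10} — that's every objective, so 0 are uncovered.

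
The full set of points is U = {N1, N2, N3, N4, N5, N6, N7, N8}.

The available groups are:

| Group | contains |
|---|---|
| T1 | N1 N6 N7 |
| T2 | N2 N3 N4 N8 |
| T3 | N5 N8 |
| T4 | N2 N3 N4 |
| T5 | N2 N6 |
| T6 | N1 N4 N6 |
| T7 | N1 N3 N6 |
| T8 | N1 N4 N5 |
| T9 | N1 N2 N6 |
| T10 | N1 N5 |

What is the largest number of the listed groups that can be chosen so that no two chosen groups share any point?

T1, T3, T4 are pairwise disjoint (T1={N1,N6,N7}; T3={N5,N8}; T4={N2,N3,N4}).
Every remaining group overlaps one of these, and no 4 of the listed groups are pairwise disjoint, so 3 is the maximum.

3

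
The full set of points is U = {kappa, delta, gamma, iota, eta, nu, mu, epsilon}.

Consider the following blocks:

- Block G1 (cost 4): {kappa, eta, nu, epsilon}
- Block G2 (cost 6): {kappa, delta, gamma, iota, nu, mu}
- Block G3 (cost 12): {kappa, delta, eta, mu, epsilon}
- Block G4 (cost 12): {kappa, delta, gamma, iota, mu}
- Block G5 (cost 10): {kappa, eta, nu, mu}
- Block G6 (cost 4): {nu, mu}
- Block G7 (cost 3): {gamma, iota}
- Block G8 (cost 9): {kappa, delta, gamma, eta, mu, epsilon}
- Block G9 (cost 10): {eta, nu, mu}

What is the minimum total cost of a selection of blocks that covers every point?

G1, G2 together cover every point (G1 ∪ G2 = {kappa, delta, gamma, iota, eta, nu, mu, epsilon}); total cost 4 + 6 = 10.
No covering selection has total cost below 10.

10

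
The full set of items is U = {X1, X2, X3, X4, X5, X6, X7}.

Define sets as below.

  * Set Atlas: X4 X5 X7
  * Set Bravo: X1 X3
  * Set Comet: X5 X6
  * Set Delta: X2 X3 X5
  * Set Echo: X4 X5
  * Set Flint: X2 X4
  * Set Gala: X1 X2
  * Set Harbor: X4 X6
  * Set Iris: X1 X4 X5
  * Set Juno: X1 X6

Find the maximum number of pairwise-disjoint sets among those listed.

3

Bravo, Comet, Flint are pairwise disjoint (Bravo={X1,X3}; Comet={X5,X6}; Flint={X2,X4}).
Every remaining set overlaps one of these, and no 4 of the listed sets are pairwise disjoint, so 3 is the maximum.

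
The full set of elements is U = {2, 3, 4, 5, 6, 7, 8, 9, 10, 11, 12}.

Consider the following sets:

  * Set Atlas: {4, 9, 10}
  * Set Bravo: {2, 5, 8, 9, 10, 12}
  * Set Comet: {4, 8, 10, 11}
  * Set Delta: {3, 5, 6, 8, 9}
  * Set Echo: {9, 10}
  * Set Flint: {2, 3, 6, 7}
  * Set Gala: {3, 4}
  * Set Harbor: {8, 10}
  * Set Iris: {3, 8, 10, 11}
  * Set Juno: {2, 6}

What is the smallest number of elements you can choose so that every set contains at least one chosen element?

The 3 elements {2, 3, 10} hit every set.
The sets Echo, Gala, Juno are pairwise disjoint, so any hitting set needs a separate element for each — at least 3. Hence 3 is optimal.

3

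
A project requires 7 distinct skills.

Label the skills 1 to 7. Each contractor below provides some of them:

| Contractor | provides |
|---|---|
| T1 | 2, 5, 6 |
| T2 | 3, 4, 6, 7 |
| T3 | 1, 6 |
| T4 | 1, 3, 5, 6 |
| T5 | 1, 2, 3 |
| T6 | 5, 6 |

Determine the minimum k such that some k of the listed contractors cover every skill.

3

T2 and T4 and T5 together: T2 ∪ T4 ∪ T5 = {1, 2, 3, 4, 5, 6, 7} — every skill is covered.
Only T2 contains 4, so T2 is forced; the remaining 3 skills need at least 2 more contractors (each remaining contractor adds at most 2) — so at least 3 contractors are needed, and 3 is optimal.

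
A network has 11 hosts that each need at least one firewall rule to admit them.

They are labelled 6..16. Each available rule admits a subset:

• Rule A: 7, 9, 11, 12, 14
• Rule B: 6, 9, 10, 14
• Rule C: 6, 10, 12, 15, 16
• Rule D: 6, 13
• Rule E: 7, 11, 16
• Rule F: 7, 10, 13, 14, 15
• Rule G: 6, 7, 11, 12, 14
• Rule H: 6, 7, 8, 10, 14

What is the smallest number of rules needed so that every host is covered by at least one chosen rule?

4

Take {A, C, F, H}. Their union is {6, 7, 8, 9, 10, 11, 12, 13, 14, 15, 16}, which is all 11 hosts.
No 3 of the 8 rules cover everything (all 56 combinations miss at least one host), so 4 is optimal.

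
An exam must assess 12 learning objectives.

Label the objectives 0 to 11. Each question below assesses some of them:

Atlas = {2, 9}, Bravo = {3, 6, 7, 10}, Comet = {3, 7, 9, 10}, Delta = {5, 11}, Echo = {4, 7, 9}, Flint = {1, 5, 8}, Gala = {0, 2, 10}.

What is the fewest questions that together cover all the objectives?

Bravo and Delta and Echo and Flint and Gala together: Bravo ∪ Delta ∪ Echo ∪ Flint ∪ Gala = {0, 1, 2, 3, 4, 5, 6, 7, 8, 9, 10, 11} — every objective is covered.
No 4 of the 7 questions cover everything (all 35 combinations miss at least one objective), so 5 is optimal.

5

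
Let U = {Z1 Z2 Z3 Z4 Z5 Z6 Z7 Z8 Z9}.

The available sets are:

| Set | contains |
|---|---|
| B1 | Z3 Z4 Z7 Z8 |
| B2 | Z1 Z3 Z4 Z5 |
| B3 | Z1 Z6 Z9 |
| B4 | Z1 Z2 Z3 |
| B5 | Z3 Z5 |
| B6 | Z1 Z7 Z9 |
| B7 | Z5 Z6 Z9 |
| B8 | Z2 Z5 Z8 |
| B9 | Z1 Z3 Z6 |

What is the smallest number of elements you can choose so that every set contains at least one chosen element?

The 3 elements {Z3, Z8, Z9} hit every set.
No choice of 2 elements meets every set, so 3 is the minimum.

3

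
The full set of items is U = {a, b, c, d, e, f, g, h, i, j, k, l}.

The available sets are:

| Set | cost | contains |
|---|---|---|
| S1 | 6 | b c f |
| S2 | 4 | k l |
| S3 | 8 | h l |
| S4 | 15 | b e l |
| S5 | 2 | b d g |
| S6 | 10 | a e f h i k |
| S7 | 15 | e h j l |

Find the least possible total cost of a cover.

33

S1, S5, S6, S7 together cover every item (S1 ∪ S5 ∪ S6 ∪ S7 = {a, b, c, d, e, f, g, h, i, j, k, l}); total cost 6 + 2 + 10 + 15 = 33.
The greedy pick S5, S6, S2, S1, S7 costs 37; no covering selection beats 33.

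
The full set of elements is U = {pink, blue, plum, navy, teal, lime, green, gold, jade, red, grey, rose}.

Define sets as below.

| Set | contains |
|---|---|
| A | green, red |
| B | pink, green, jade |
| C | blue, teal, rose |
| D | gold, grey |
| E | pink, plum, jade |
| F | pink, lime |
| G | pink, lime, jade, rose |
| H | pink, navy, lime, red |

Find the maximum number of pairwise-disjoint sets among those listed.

4

A, C, D, F are pairwise disjoint (A={green,red}; C={blue,teal,rose}; D={gold,grey}; F={pink,lime}).
Every remaining set overlaps one of these, and no 5 of the listed sets are pairwise disjoint, so 4 is the maximum.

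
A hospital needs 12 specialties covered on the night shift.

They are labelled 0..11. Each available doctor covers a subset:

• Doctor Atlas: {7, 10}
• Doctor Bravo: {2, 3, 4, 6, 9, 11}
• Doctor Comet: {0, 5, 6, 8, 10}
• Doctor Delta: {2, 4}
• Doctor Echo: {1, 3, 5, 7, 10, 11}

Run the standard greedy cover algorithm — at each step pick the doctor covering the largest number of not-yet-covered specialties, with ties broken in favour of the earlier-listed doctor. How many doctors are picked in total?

Greedy: pick Bravo (covers 6 new) → pick Comet (covers 4 new) → pick Echo (covers 2 new). Total picks: 3.

3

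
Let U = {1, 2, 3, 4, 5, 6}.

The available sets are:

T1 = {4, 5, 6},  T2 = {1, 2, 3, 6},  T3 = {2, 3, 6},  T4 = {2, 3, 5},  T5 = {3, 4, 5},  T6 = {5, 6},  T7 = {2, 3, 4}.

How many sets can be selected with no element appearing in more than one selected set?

2

T6, T7 are pairwise disjoint (T6={5,6}; T7={2,3,4}).
Every remaining set overlaps one of these, and no 3 of the listed sets are pairwise disjoint, so 2 is the maximum.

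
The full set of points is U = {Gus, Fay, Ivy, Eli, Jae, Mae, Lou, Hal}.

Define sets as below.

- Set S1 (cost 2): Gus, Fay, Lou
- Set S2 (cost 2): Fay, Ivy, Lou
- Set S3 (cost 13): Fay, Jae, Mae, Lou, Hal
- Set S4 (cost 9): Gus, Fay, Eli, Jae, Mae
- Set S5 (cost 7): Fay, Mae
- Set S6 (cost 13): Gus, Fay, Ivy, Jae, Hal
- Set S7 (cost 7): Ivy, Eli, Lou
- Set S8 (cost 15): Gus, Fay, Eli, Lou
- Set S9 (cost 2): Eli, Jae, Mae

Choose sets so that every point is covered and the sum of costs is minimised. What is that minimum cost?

S2, S6, S9 together cover every point (S2 ∪ S6 ∪ S9 = {Gus, Fay, Ivy, Eli, Jae, Mae, Lou, Hal}); total cost 2 + 13 + 2 = 17.
The greedy pick S1, S9, S2, S3 costs 19; no covering selection beats 17.

17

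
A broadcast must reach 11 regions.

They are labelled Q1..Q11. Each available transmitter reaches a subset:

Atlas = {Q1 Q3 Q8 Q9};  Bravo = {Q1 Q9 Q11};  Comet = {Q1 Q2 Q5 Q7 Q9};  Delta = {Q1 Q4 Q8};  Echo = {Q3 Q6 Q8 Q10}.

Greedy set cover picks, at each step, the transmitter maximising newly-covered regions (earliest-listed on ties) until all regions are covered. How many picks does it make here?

4

Greedy: pick Comet (covers 5 new) → pick Echo (covers 4 new) → pick Bravo (covers 1 new) → pick Delta (covers 1 new). Total picks: 4.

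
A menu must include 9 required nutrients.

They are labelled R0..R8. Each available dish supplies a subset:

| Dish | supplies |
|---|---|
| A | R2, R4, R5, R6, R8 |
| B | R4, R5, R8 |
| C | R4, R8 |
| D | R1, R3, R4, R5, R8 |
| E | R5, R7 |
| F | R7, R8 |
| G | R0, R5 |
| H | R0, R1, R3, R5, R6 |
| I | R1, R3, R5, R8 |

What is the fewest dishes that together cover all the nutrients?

3

Take {A, E, H}. Their union is {R0, R1, R2, R3, R4, R5, R6, R7, R8}, which is all 9 nutrients.
Only A contains R2, so A is forced; the remaining 4 nutrients need at least 2 more dishes (each remaining dish adds at most 3) — so at least 3 dishes are needed, and 3 is optimal.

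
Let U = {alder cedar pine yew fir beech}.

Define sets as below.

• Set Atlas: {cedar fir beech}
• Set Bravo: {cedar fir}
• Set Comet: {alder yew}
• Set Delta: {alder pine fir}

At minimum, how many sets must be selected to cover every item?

3

Take {Atlas, Comet, Delta}. Their union is {alder, cedar, pine, yew, fir, beech}, which is all 6 items.
Only Delta contains pine, so Delta is forced; the remaining 3 items need at least 2 more sets (each remaining set adds at most 2) — so at least 3 sets are needed, and 3 is optimal.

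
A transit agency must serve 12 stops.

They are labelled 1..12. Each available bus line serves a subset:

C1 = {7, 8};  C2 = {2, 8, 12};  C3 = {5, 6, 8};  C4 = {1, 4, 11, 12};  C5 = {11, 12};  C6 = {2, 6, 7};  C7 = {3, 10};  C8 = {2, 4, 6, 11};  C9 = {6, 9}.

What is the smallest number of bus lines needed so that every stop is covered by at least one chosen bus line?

5

C3 and C4 and C6 and C7 and C9 together: C3 ∪ C4 ∪ C6 ∪ C7 ∪ C9 = {1, 2, 3, 4, 5, 6, 7, 8, 9, 10, 11, 12} — every stop is covered.
No 4 of the 9 bus lines cover everything (all 126 combinations miss at least one stop), so 5 is optimal.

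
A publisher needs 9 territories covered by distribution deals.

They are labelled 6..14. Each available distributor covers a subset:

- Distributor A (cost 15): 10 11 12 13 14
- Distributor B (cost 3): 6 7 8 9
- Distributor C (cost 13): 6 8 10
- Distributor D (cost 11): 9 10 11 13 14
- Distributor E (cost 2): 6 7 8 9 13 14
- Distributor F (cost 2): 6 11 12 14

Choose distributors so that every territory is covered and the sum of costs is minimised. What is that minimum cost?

15

D, E, F together cover every territory (D ∪ E ∪ F = {6, 7, 8, 9, 10, 11, 12, 13, 14}); total cost 11 + 2 + 2 = 15.
No covering selection has total cost below 15.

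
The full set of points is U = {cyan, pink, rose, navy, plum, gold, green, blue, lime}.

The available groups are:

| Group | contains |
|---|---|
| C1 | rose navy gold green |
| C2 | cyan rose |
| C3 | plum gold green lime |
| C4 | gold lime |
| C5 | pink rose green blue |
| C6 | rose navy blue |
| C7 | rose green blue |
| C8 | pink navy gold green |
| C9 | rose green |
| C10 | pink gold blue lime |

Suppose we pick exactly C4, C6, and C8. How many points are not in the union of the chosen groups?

Union of C4, C6, C8 = {pink, rose, navy, gold, green, blue, lime}.
Not covered: cyan, plum — 2 points.

2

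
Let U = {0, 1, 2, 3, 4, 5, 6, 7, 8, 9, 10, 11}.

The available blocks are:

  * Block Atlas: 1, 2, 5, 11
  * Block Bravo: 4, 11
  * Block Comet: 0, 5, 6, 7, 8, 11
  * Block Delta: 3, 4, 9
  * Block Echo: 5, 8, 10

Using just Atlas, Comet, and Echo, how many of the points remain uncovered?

Union of Atlas, Comet, Echo = {0, 1, 2, 5, 6, 7, 8, 10, 11}.
Not covered: 3, 4, 9 — 3 points.

3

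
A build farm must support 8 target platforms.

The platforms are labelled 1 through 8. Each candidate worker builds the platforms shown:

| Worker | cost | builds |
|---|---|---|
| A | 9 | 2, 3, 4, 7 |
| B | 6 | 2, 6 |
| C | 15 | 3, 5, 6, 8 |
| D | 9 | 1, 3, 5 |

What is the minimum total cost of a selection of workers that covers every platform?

A, C, D together cover every platform (A ∪ C ∪ D = {1, 2, 3, 4, 5, 6, 7, 8}); total cost 9 + 15 + 9 = 33.
The greedy pick A, D, B, C costs 39; no covering selection beats 33.

33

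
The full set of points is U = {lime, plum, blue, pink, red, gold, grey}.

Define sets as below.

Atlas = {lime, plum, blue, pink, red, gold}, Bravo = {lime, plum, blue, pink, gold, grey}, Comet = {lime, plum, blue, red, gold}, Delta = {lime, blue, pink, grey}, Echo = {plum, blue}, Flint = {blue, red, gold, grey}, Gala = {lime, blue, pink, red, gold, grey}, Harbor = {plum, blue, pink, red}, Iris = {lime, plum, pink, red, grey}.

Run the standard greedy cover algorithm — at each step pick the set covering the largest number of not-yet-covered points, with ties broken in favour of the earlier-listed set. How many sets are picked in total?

2

Greedy: pick Atlas (covers 6 new) → pick Bravo (covers 1 new). Total picks: 2.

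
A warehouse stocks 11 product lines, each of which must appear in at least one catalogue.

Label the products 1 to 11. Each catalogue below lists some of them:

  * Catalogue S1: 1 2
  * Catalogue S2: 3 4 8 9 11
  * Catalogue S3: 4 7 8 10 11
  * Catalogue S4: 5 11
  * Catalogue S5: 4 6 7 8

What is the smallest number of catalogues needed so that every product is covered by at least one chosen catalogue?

5

Take {S1, S2, S3, S4, S5}. Their union is {1, 2, 3, 4, 5, 6, 7, 8, 9, 10, 11}, which is all 11 products.
No 4 of the 5 catalogues cover everything (all 5 combinations miss at least one product), so 5 is optimal.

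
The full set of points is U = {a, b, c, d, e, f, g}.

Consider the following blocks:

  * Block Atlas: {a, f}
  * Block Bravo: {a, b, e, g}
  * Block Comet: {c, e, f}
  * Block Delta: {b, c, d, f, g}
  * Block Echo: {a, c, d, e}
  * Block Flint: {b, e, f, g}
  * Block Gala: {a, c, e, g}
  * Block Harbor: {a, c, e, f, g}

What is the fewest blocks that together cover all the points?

Bravo and Delta cover everything between them: the union {a, b, c, d, e, f, g} is all of U.
No single block has all 7 points (the largest, Delta, has 5), so 2 is optimal.

2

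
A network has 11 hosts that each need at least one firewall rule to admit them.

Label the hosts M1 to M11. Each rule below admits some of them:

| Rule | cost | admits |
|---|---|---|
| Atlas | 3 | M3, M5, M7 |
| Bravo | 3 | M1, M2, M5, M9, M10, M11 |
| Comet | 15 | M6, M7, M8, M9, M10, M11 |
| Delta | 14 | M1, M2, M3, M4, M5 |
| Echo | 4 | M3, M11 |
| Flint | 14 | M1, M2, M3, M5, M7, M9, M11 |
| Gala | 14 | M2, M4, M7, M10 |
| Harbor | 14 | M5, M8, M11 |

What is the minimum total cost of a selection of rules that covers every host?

Comet, Delta together cover every host (Comet ∪ Delta = {M1, M2, M3, M4, M5, M6, M7, M8, M9, M10, M11}); total cost 15 + 14 = 29.
The greedy pick Bravo, Atlas, Comet, Delta costs 35; no covering selection beats 29.

29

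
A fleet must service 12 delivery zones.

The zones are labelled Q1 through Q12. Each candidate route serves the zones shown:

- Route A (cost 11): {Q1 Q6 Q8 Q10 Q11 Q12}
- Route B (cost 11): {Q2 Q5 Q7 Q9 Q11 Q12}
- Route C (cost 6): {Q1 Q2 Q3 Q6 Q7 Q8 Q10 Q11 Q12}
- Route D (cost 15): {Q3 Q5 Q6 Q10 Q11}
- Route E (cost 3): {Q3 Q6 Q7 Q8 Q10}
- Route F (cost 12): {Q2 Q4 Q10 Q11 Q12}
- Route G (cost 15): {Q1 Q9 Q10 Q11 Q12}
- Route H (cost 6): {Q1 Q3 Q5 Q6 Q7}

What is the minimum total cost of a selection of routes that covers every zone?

29

B, C, F together cover every zone (B ∪ C ∪ F = {Q1, Q2, Q3, Q4, Q5, Q6, Q7, Q8, Q9, Q10, Q11, Q12}); total cost 11 + 6 + 12 = 29.
The greedy pick E, C, B, F costs 32; no covering selection beats 29.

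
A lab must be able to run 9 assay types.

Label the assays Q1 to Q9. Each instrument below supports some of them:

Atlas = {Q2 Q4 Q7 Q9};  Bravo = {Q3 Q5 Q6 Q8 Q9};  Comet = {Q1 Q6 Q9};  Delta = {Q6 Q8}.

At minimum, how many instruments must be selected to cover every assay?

Atlas and Bravo and Comet together: Atlas ∪ Bravo ∪ Comet = {Q1, Q2, Q3, Q4, Q5, Q6, Q7, Q8, Q9} — every assay is covered.
Only Comet contains Q1, so Comet is forced; the remaining 6 assays need at least 2 more instruments (each remaining instrument adds at most 3) — so at least 3 instruments are needed, and 3 is optimal.

3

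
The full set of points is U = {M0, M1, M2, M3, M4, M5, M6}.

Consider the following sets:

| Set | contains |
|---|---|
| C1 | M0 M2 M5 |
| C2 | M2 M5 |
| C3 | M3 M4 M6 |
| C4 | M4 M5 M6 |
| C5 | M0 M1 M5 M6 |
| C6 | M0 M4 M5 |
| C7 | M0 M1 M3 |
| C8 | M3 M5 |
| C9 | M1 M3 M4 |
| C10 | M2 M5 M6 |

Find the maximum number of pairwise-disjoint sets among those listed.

2

C9, C10 are pairwise disjoint (C9={M1,M3,M4}; C10={M2,M5,M6}).
Every remaining set overlaps one of these, and no 3 of the listed sets are pairwise disjoint, so 2 is the maximum.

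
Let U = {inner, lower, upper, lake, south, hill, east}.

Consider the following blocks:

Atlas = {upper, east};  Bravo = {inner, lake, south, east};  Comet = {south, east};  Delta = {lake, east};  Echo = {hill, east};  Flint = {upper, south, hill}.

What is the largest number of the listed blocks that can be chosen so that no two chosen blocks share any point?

Delta, Flint are pairwise disjoint (Delta={lake,east}; Flint={upper,south,hill}).
Every remaining block overlaps one of these, and no 3 of the listed blocks are pairwise disjoint, so 2 is the maximum.

2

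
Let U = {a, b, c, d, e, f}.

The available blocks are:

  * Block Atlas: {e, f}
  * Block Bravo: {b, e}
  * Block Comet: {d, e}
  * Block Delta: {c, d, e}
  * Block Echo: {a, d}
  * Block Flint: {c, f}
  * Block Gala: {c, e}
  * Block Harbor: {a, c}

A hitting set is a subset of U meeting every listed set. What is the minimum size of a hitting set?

3

H = {a, c, e} meets every block (each contains at least one member of H), and |H| = 3.
The blocks Bravo, Echo, Flint are pairwise disjoint, so any hitting set needs a separate element for each — at least 3. Hence 3 is optimal.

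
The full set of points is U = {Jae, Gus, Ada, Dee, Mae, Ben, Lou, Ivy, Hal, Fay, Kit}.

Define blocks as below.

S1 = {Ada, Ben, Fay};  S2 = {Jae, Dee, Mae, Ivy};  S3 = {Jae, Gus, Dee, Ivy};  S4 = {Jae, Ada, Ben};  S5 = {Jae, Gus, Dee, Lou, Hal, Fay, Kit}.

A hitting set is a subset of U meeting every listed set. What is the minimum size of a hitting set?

H = {Dee, Ben} meets every block (each contains at least one member of H), and |H| = 2.
The blocks S1, S2 are pairwise disjoint, so any hitting set needs a separate point for each — at least 2. Hence 2 is optimal.

2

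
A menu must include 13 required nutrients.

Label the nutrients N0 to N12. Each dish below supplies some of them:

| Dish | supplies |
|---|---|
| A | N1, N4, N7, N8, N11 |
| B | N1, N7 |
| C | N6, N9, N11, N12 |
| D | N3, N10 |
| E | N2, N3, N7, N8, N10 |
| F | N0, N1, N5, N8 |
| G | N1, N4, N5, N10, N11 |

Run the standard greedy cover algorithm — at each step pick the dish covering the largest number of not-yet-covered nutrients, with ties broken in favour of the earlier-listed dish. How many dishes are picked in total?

4

Greedy: pick A (covers 5 new) → pick C (covers 3 new) → pick E (covers 3 new) → pick F (covers 2 new). Total picks: 4.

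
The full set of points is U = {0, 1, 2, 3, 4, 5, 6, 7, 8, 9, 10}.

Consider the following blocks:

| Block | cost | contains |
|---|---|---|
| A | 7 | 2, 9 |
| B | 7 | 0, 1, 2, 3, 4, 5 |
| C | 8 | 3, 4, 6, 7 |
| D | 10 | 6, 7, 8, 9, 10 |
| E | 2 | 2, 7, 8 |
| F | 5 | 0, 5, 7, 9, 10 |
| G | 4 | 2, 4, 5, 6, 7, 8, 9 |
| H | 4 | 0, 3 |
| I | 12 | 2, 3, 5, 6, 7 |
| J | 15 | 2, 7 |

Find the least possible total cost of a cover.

16

B, F, G together cover every point (B ∪ F ∪ G = {0, 1, 2, 3, 4, 5, 6, 7, 8, 9, 10}); total cost 7 + 5 + 4 = 16.
The greedy pick G, H, F, B costs 20; no covering selection beats 16.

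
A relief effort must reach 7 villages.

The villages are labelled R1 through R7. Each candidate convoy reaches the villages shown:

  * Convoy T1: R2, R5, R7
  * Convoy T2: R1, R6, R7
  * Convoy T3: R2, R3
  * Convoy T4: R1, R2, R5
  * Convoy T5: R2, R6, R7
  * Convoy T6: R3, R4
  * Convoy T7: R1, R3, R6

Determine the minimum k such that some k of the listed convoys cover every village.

Take {T4, T5, T6}. Their union is {R1, R2, R3, R4, R5, R6, R7}, which is all 7 villages.
Each convoy has at most 3 villages, and 2·3 = 6 < 7 — so at least 3 convoys are needed, and 3 is optimal.

3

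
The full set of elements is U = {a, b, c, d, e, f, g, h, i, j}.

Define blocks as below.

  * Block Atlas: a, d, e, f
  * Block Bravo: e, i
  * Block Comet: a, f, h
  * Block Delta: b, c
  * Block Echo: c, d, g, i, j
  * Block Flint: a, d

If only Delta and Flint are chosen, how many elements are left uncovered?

Union of Delta, Flint = {a, b, c, d}.
Not covered: e, f, g, h, i, j — 6 elements.

6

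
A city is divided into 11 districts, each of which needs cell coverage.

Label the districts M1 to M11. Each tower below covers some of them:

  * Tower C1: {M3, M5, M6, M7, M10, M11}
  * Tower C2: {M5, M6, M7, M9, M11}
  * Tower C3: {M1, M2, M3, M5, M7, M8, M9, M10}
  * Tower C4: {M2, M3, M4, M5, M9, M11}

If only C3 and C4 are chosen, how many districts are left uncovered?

1

Union of C3, C4 = {M1, M2, M3, M4, M5, M7, M8, M9, M10, M11}.
Not covered: M6 — 1 district.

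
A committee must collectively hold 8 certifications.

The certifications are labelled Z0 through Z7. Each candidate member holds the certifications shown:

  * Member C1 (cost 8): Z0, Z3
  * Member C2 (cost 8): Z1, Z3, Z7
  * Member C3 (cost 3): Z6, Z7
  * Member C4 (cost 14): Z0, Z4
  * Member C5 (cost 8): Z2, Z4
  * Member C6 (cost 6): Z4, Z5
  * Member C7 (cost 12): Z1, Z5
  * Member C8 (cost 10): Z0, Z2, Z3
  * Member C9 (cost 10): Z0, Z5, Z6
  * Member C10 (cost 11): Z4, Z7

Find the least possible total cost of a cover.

C2, C5, C9 together cover every certification (C2 ∪ C5 ∪ C9 = {Z0, Z1, Z2, Z3, Z4, Z5, Z6, Z7}); total cost 8 + 8 + 10 = 26.
The greedy pick C3, C6, C8, C2 costs 27; no covering selection beats 26.

26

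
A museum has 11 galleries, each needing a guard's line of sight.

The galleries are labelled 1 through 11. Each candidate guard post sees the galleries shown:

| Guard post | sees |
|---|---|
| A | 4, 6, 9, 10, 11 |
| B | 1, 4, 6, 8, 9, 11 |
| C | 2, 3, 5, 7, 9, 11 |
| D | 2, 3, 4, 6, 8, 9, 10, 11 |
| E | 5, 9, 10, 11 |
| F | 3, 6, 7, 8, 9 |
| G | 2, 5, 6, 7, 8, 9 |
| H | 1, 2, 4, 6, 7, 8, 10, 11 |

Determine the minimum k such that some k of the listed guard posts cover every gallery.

2

Take {C, H}. Their union is {1, 2, 3, 4, 5, 6, 7, 8, 9, 10, 11}, which is all 11 galleries.
No single guard post has all 11 galleries (the largest, D, has 8), so 2 is optimal.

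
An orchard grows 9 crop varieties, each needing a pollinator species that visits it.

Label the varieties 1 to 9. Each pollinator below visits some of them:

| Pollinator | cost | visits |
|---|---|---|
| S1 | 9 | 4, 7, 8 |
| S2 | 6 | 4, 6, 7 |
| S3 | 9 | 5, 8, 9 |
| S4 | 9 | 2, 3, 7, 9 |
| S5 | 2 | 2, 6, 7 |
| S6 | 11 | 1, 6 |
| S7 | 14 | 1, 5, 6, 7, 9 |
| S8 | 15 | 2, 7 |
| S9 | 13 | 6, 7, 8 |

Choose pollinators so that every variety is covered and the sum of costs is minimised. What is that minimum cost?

32

S1, S4, S7 together cover every variety (S1 ∪ S4 ∪ S7 = {1, 2, 3, 4, 5, 6, 7, 8, 9}); total cost 9 + 9 + 14 = 32.
The greedy pick S5, S3, S2, S4, S6 costs 37; no covering selection beats 32.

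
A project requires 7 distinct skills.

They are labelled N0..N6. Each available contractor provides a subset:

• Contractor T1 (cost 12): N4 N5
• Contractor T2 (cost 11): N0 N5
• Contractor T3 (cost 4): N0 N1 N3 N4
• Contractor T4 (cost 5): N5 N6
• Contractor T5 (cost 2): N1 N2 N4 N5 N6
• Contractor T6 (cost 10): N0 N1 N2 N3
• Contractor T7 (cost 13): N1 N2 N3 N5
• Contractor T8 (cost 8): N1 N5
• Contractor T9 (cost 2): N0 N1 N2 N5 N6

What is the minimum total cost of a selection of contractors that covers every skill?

6

T3, T9 together cover every skill (T3 ∪ T9 = {N0, N1, N2, N3, N4, N5, N6}); total cost 4 + 2 = 6.
No covering selection has total cost below 6.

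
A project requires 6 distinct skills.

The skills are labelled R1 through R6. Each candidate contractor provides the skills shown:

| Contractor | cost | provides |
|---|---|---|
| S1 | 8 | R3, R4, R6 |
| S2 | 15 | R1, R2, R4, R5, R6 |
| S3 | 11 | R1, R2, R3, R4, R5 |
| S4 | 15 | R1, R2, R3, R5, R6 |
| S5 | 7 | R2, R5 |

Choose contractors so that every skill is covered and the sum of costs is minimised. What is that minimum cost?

19

S1, S3 together cover every skill (S1 ∪ S3 = {R1, R2, R3, R4, R5, R6}); total cost 8 + 11 = 19.
No covering selection has total cost below 19.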